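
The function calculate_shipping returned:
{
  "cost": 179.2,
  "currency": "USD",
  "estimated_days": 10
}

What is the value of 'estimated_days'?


10


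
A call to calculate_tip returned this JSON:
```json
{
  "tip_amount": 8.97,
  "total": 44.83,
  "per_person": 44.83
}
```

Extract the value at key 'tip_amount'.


8.97


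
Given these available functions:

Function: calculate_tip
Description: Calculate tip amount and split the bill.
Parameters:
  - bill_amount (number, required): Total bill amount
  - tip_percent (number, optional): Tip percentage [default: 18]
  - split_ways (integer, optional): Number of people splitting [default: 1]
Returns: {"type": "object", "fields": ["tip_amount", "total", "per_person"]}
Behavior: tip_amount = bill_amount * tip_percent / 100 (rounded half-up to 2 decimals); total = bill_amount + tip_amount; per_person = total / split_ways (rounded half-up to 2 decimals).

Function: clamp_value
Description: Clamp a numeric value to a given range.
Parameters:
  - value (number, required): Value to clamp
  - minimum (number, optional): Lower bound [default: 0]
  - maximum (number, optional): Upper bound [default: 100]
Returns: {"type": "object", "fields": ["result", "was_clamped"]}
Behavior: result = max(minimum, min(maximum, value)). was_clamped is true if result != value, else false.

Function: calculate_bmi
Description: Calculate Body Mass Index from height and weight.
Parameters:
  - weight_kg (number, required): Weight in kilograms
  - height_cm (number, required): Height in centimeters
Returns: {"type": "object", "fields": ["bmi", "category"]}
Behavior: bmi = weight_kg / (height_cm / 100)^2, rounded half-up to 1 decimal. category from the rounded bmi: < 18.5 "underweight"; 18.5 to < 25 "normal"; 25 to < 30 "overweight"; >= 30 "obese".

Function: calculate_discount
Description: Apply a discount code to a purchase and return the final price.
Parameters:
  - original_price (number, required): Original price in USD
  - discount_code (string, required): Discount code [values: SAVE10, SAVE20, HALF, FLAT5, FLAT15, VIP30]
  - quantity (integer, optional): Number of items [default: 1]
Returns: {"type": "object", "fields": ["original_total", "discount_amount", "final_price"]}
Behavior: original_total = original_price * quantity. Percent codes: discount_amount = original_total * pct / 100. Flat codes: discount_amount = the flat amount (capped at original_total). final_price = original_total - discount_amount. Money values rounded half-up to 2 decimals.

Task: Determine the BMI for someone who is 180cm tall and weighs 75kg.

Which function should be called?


The task needs a function whose description is: Calculate Body Mass Index from height and weight.
calculate_bmi


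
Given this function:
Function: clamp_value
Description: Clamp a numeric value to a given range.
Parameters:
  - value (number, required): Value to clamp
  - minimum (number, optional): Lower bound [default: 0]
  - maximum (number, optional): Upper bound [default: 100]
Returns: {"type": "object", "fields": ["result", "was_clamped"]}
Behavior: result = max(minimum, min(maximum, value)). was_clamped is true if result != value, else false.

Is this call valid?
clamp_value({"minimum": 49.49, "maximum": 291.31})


Checking required parameters...
Missing required parameter: value
Invalid - missing required parameter 'value'


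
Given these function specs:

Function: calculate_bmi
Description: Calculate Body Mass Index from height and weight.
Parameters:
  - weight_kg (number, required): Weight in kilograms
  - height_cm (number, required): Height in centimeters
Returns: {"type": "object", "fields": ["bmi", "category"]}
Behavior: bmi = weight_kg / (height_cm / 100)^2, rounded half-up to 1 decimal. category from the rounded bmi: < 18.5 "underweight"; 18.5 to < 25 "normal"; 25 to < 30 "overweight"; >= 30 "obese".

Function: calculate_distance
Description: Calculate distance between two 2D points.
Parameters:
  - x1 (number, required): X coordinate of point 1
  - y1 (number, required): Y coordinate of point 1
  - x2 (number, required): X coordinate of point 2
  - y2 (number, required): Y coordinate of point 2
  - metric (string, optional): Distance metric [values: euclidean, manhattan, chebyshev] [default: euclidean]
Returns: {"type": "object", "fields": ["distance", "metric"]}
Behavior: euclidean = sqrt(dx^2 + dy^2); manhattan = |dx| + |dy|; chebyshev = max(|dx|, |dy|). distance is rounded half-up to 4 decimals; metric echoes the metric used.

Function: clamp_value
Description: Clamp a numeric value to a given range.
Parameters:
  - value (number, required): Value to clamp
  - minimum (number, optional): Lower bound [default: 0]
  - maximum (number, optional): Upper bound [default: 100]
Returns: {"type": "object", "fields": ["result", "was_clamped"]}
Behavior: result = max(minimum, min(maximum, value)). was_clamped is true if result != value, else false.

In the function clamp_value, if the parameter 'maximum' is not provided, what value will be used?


The clamp_value spec declares:
  - maximum (number, optional): Upper bound [default: 100]
Default:
100


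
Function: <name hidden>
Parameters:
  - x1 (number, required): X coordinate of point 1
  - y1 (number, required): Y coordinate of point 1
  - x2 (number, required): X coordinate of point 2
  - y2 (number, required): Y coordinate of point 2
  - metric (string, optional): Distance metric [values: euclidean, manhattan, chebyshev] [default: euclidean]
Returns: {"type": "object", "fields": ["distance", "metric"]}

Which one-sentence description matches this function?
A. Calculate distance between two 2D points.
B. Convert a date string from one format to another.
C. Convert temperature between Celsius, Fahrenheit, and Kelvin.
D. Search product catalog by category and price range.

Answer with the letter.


Parameters x1, y1, x2, y2, metric and return ["distance", "metric"] fit: Calculate distance between two 2D points.
A


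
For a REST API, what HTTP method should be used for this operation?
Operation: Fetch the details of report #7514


GET = read, POST = create, PUT = update/replace, DELETE = remove
This operation is a read.
GET


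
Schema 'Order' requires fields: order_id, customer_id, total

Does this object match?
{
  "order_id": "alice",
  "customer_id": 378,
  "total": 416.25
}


Checking required fields... All present.
Valid - all required fields present


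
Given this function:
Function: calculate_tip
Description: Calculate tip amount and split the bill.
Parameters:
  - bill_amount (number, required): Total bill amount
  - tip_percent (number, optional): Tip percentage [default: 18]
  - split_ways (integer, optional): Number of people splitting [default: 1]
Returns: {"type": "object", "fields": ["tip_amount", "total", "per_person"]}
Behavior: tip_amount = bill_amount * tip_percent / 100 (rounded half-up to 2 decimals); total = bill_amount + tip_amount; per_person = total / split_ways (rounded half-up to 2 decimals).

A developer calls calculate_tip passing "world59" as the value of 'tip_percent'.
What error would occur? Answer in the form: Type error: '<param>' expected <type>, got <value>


Spec: 'tip_percent' is declared as number; "world59" is a string.
Type error: 'tip_percent' expected number, got "world59"


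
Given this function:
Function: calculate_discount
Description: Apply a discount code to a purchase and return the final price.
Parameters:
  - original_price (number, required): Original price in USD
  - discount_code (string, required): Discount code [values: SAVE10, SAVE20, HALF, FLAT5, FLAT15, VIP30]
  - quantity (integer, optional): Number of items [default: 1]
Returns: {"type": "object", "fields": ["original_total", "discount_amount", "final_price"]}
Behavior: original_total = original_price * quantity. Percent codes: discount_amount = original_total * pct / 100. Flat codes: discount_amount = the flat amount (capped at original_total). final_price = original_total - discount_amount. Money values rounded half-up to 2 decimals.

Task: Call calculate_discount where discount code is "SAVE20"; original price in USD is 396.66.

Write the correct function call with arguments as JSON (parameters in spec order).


Mapping each described value to its parameter name:
  'Discount code' -> discount_code = "SAVE20"
  'Original price in USD' -> original_price = 396.66
calculate_discount({"original_price": 396.66, "discount_code": "SAVE20"})


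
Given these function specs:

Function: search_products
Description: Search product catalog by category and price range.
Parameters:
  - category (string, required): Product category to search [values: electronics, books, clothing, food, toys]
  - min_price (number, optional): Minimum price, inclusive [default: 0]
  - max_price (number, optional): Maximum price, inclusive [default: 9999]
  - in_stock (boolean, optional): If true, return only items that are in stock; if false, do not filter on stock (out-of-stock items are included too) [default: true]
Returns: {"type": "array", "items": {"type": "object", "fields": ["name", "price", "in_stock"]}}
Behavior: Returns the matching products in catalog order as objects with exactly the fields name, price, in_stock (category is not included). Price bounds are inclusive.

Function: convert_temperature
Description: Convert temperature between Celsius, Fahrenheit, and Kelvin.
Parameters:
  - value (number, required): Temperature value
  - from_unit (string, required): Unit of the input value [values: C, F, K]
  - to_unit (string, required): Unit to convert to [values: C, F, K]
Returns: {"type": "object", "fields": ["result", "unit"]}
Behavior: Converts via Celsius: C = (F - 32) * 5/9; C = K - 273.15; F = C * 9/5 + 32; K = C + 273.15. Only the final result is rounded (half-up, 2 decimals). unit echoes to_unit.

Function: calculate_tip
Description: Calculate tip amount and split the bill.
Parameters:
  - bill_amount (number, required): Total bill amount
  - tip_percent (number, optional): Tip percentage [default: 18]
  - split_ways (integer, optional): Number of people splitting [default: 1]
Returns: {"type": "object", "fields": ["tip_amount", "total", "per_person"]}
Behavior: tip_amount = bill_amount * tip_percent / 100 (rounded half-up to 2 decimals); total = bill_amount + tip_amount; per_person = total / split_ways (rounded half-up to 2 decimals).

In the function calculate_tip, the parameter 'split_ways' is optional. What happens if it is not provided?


The calculate_tip spec declares:
  - split_ways (integer, optional): Number of people splitting [default: 1]
It defaults to 1


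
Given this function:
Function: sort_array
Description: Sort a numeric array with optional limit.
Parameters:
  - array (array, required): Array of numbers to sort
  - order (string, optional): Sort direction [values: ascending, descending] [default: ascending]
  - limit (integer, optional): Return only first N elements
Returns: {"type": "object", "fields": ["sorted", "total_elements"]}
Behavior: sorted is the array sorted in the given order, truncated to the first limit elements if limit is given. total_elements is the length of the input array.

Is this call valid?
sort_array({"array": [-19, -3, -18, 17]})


Checking all required parameters present and types match... All valid.
Valid


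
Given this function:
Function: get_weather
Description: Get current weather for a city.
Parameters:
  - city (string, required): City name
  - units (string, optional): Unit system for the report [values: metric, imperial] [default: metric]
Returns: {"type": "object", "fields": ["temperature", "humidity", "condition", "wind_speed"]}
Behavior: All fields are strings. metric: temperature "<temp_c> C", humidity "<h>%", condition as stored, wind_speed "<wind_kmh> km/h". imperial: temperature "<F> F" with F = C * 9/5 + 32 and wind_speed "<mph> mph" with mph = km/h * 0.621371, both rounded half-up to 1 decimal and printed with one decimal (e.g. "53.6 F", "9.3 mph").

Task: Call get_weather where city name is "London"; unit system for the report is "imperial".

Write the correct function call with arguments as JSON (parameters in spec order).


Mapping each described value to its parameter name:
  'City name' -> city = "London"
  'Unit system for the report' -> units = "imperial"
get_weather({"city": "London", "units": "imperial"})


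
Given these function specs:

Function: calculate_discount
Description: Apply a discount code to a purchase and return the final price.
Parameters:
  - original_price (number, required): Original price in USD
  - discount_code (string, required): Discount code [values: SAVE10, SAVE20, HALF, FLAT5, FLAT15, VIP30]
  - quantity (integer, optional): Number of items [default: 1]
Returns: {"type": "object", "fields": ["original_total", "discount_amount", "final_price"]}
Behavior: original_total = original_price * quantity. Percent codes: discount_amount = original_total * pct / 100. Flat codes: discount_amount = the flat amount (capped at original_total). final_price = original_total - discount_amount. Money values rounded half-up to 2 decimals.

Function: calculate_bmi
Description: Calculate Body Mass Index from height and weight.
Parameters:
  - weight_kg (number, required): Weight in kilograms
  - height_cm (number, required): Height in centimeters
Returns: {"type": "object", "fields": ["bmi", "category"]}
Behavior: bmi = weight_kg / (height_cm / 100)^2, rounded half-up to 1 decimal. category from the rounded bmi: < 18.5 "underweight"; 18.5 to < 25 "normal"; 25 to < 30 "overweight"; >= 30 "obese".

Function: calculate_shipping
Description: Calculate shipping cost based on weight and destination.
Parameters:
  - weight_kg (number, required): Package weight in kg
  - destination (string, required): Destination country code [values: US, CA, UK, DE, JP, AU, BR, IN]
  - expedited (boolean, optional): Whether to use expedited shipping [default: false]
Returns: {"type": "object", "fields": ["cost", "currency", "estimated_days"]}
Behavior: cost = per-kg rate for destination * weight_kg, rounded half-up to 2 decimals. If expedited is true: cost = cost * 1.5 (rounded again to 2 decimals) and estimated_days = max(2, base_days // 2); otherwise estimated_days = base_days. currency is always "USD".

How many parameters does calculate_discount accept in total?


Parameters of calculate_discount: original_price (required), discount_code (required), quantity (optional)
Total:
3


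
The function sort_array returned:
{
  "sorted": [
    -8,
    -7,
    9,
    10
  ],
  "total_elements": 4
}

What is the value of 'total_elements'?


4


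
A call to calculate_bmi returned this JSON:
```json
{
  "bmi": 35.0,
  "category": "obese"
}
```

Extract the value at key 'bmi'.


35.0


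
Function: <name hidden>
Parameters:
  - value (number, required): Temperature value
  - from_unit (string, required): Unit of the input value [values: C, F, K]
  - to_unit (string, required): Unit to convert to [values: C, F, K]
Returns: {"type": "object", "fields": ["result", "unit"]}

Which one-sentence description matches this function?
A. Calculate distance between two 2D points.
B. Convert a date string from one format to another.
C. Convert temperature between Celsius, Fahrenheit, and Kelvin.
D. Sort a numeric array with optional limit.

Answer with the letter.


Parameters value, from_unit, to_unit and return ["result", "unit"] fit: Convert temperature between Celsius, Fahrenheit, and Kelvin.
C


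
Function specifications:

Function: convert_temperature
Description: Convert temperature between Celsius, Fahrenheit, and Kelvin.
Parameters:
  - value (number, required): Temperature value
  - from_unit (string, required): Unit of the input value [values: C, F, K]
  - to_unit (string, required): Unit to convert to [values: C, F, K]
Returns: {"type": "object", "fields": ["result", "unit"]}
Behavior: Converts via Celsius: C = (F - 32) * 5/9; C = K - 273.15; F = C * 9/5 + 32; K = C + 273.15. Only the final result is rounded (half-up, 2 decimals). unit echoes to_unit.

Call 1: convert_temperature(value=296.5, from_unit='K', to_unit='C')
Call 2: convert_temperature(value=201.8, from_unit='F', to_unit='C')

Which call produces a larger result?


Call 1:
  To C: 296.5 - 273.15 = 23.35
  Target is C: 23.35
  Round to 2 decimals: 23.35
  -> 23.35 C
Call 2:
  To C: (201.8 - 32) * 5/9 = 94.333333
  Target is C: 94.333333
  Round to 2 decimals: 94.33
  -> 94.33 C
Call 2 (94.33 C)


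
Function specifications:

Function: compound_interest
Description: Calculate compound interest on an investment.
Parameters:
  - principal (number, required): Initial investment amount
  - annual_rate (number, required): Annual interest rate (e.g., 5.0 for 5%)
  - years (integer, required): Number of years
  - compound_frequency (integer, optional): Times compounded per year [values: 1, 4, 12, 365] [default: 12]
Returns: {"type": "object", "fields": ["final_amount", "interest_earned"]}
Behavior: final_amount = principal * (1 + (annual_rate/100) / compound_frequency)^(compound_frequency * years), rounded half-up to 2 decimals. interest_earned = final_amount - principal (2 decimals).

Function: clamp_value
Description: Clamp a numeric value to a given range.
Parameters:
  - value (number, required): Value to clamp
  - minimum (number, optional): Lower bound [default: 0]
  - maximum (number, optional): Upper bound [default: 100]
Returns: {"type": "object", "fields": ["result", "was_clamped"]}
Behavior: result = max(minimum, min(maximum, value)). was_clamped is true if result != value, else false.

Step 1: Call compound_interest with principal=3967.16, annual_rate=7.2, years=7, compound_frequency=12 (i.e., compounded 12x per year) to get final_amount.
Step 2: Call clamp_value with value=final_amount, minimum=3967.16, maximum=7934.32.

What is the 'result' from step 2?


Step 1: compound_interest
  rate per period = 7.2/100/12 = 0.006 (keep full precision); periods = 12 * 7 = 84
  (1 + 0.006)^84 = 1.65283835
  final_amount = 3967.16 * 1.65283835 = 6557.07418 -> 6557.07
  interest_earned = 6557.07 - 3967.16 = 2589.91
  -> final_amount = 6557.07
Step 2: clamp_value(value=6557.07, minimum=3967.16, maximum=7934.32)
  result = max(3967.16, min(7934.32, 6557.07)) = max(3967.16, 6557.07) = 6557.07
  was_clamped = (6557.07 != 6557.07) = false
  -> result = 6557.07
6557.07


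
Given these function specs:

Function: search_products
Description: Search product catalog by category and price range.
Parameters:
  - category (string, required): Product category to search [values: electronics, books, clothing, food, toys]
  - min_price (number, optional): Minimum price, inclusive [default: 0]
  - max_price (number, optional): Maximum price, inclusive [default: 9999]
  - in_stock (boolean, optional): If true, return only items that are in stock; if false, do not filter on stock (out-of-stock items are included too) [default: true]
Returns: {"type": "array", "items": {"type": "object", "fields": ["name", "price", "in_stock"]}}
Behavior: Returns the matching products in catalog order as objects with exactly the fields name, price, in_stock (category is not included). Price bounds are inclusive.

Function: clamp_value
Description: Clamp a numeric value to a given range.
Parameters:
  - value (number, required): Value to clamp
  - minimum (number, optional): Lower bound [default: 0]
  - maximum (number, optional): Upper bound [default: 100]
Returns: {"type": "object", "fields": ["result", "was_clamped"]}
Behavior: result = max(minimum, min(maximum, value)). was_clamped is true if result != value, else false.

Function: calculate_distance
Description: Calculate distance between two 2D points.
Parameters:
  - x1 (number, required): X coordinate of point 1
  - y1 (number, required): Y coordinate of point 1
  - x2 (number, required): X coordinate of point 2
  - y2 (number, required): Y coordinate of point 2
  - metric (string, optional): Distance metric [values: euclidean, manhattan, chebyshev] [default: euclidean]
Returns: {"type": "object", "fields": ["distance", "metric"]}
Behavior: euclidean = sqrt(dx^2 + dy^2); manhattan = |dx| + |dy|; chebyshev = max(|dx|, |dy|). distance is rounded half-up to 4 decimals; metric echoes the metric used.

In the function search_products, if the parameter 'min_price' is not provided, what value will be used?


The search_products spec declares:
  - min_price (number, optional): Minimum price, inclusive [default: 0]
Default:
0


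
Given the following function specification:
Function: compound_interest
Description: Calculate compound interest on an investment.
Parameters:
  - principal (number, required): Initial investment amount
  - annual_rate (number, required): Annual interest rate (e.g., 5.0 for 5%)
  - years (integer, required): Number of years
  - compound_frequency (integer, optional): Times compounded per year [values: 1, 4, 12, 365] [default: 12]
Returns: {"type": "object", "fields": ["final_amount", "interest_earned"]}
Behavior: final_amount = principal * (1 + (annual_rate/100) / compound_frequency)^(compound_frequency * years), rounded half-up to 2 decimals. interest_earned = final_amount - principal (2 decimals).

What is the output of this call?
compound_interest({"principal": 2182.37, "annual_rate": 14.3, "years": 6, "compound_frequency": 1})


rate per period = 14.3/100/1 = 0.143 (keep full precision); periods = 1 * 6 = 6
(1 + 0.143)^6 = 2.2298589
final_amount = 2182.37 * 2.2298589 = 4866.377162 -> 4866.38
interest_earned = 4866.38 - 2182.37 = 2684.01
Output:
{"final_amount": 4866.38, "interest_earned": 2684.01}


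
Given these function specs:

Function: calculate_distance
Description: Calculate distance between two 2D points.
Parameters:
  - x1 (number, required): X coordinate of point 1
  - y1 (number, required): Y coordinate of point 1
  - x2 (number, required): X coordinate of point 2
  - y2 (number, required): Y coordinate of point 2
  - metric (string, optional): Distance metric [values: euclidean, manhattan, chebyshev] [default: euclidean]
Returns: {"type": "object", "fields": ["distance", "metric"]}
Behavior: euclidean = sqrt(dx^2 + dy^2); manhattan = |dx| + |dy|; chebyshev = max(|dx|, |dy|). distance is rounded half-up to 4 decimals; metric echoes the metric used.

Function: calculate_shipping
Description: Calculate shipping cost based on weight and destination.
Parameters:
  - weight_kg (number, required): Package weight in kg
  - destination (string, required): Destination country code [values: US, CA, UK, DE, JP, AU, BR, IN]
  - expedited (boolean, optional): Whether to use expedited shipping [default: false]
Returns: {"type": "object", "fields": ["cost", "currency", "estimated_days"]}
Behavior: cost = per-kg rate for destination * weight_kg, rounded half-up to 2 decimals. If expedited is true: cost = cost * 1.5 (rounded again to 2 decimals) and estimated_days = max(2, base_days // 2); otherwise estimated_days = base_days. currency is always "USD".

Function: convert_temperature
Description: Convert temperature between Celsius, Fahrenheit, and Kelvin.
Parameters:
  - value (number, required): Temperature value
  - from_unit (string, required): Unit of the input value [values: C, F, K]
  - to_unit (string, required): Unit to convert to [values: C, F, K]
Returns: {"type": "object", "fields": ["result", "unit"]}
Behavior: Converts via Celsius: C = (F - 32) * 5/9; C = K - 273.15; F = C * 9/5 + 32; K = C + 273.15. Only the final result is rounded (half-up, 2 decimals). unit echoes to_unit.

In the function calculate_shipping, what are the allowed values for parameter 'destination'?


The calculate_shipping spec declares:
  - destination (string, required): Destination country code [values: US, CA, UK, DE, JP, AU, BR, IN]
Allowed values:
US, CA, UK, DE, JP, AU, BR, IN


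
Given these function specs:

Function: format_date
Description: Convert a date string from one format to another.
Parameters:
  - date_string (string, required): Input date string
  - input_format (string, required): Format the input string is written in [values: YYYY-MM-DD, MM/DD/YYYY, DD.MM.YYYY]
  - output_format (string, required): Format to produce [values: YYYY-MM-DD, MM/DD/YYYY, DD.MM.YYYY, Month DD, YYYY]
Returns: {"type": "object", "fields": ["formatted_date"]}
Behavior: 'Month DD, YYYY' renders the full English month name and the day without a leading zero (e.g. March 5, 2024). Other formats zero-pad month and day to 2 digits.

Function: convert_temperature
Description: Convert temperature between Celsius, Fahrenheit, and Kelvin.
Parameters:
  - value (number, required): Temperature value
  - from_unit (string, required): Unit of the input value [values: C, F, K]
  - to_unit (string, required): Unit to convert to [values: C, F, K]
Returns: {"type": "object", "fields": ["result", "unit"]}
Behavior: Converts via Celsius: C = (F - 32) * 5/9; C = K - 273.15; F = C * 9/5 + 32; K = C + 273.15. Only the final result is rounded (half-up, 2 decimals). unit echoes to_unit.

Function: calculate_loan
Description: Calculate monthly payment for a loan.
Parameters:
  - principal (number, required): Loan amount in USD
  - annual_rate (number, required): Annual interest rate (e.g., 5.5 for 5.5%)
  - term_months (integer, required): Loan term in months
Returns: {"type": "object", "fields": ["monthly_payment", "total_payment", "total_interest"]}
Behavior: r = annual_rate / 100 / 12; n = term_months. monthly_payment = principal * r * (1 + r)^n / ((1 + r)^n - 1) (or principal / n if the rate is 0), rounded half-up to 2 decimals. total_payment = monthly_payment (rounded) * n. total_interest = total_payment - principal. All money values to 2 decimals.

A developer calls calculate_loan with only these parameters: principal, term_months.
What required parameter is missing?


Required parameters: principal, annual_rate, term_months
Provided: principal, term_months
Missing: annual_rate
annual_rate


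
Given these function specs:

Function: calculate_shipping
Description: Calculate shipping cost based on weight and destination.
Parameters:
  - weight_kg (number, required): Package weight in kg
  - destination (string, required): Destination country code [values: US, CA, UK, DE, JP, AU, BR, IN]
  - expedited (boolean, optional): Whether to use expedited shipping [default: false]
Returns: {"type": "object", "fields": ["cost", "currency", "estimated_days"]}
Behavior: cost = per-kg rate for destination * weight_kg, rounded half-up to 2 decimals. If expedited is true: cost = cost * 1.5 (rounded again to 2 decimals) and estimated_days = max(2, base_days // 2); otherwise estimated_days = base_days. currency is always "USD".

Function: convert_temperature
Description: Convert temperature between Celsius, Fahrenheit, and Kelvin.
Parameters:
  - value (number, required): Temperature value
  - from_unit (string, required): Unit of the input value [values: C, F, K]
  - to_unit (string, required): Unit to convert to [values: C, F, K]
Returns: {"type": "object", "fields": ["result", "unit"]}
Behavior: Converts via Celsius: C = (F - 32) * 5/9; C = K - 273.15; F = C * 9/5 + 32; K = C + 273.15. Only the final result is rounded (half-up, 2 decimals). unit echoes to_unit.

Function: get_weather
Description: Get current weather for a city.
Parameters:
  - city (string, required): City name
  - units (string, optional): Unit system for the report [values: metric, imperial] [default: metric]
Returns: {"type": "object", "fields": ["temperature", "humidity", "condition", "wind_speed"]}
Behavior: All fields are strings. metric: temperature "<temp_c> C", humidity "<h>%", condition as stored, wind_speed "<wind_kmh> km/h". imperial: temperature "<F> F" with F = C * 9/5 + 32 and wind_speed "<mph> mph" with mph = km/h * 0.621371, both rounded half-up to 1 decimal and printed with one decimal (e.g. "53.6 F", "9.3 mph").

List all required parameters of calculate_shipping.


Parameters of calculate_shipping and their required/optional flag:
  weight_kg: required
  destination: required
  expedited: optional
destination, weight_kg


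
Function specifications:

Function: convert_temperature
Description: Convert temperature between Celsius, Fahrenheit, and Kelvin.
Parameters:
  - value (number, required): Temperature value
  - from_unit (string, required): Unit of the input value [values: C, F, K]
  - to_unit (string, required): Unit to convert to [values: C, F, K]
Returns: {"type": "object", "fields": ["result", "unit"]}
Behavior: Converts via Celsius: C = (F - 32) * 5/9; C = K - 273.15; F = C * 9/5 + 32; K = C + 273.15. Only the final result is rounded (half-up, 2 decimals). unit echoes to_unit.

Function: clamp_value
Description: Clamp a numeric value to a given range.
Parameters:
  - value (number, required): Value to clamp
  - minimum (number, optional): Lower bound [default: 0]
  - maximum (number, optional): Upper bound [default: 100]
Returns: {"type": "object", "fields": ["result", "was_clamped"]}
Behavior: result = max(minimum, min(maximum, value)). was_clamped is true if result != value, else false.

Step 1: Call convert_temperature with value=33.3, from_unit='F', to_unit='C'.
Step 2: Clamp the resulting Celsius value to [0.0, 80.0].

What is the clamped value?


Step 1: convert_temperature(value=33.3, from_unit=F, to_unit=C)
  To C: (33.3 - 32) * 5/9 = 0.722222
  Target is C: 0.722222
  Round to 2 decimals: 0.72
  -> result = 0.72 C
Step 2: clamp_value(value=0.72, minimum=0.0, maximum=80.0)
  result = max(0.0, min(80.0, 0.72)) = max(0.0, 0.72) = 0.72
  was_clamped = (0.72 != 0.72) = false
  -> result = 0.72
0.72


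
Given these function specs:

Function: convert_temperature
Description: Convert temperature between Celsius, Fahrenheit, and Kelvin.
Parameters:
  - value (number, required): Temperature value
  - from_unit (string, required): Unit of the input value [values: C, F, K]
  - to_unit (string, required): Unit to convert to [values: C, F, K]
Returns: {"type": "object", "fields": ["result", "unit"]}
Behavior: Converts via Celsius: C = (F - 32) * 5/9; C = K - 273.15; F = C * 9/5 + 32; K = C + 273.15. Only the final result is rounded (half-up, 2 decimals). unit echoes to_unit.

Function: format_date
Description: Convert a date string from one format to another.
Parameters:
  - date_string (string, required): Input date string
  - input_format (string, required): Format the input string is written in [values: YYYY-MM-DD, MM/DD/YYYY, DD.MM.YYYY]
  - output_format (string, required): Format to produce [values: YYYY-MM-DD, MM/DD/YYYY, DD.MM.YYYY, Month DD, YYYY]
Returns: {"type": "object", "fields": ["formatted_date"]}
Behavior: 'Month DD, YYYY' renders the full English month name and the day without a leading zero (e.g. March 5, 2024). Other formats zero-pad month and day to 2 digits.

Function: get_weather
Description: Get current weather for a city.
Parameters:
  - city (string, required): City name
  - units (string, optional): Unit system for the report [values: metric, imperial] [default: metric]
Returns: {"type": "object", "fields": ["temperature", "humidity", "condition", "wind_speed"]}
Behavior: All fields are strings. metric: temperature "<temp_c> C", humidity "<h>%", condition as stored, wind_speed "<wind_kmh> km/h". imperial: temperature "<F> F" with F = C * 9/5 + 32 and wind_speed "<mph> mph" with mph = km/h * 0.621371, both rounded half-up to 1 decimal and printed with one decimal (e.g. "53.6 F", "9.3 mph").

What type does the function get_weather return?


The get_weather spec declares Returns: {"type": "object", "fields": ["temperature", "humidity", "condition", "wind_speed"]}
Type:
object


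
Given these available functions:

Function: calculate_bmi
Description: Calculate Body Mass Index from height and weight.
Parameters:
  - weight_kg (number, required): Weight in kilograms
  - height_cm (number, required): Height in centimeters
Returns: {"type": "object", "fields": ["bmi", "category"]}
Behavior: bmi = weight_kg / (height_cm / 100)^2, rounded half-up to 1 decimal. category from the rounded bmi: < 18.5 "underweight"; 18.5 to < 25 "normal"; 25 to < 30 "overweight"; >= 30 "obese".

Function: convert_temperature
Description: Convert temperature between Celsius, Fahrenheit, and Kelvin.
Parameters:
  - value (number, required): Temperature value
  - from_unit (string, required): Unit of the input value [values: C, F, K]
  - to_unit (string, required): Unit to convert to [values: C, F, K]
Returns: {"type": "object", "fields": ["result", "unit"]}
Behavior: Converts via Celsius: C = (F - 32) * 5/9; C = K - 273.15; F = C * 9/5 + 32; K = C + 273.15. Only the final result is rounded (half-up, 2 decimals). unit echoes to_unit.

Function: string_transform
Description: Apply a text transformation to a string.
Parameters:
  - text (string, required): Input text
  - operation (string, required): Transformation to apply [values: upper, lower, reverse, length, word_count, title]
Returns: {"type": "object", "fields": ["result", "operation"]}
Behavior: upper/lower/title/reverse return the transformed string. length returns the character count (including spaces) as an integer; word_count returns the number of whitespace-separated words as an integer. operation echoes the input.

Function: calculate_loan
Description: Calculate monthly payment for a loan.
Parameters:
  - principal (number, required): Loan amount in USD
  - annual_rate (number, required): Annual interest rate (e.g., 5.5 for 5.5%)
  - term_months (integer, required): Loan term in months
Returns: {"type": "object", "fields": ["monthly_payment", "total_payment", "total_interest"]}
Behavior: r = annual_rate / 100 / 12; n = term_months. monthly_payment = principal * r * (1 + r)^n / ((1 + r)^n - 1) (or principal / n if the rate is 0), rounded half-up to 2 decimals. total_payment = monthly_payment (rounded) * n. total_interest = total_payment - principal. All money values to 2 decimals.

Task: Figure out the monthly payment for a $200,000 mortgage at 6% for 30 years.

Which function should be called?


The task needs a function whose description is: Calculate monthly payment for a loan.
calculate_loan


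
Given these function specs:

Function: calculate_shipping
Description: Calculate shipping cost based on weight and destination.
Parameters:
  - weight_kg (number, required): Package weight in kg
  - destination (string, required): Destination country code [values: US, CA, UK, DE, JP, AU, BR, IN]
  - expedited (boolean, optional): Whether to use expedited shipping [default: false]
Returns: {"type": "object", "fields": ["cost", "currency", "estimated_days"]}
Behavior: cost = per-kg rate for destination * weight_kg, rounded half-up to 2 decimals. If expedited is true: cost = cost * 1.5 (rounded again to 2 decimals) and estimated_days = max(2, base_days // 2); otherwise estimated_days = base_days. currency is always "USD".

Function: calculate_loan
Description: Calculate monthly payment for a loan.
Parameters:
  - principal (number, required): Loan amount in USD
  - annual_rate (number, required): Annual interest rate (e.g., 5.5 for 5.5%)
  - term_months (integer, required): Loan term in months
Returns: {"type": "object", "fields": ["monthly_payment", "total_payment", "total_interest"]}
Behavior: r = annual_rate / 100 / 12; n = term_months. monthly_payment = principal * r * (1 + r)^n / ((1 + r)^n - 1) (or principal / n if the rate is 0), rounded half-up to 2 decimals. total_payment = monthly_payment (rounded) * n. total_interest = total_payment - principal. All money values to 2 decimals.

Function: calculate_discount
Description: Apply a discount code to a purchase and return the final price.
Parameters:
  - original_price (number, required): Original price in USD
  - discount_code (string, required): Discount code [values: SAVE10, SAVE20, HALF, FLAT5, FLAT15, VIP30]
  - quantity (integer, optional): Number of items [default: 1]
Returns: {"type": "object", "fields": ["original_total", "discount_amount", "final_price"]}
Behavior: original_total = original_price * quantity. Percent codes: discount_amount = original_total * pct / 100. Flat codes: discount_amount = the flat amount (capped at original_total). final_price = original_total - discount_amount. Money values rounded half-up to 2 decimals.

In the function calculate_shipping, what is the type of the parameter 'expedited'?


The calculate_shipping spec declares:
  - expedited (boolean, optional): Whether to use expedited shipping [default: false]
Type:
boolean


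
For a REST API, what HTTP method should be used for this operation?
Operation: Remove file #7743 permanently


GET = read, POST = create, PUT = update/replace, DELETE = remove
This operation is a removal.
DELETE


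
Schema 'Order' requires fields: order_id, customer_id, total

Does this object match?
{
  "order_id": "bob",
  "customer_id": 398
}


Checking required fields...
Missing: total
Invalid - missing required field 'total'


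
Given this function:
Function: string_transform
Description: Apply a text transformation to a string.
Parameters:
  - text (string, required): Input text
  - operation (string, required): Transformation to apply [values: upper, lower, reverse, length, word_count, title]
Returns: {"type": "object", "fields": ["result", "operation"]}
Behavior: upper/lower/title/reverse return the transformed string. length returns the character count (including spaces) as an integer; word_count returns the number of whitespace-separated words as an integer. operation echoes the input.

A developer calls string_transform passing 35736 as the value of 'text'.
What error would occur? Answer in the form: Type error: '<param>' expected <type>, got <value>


Spec: 'text' is declared as string; 35736 is an integer.
Type error: 'text' expected string, got 35736


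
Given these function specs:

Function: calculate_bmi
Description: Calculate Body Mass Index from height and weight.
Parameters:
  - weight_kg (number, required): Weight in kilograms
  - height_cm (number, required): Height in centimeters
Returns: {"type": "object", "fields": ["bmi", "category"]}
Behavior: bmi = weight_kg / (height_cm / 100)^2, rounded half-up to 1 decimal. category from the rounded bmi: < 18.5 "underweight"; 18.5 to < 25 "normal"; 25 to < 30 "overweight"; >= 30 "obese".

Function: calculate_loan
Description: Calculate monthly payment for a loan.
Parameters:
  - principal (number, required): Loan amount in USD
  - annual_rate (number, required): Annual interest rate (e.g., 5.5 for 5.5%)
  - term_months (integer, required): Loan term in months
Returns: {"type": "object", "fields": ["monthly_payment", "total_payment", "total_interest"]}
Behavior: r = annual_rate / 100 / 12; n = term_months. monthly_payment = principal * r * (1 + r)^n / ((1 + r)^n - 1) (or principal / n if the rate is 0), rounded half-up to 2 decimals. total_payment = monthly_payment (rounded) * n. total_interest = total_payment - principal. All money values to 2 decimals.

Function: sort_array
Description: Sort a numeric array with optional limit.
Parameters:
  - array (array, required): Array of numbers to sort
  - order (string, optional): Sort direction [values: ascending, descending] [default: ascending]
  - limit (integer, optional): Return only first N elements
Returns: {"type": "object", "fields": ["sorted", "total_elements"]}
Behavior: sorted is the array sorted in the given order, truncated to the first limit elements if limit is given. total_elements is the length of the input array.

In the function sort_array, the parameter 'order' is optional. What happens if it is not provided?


The sort_array spec declares:
  - order (string, optional): Sort direction [values: ascending, descending] [default: ascending]
It defaults to ascending


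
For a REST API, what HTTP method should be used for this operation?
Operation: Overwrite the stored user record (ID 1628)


GET = read, POST = create, PUT = update/replace, DELETE = remove
This operation is an update/replace.
PUT


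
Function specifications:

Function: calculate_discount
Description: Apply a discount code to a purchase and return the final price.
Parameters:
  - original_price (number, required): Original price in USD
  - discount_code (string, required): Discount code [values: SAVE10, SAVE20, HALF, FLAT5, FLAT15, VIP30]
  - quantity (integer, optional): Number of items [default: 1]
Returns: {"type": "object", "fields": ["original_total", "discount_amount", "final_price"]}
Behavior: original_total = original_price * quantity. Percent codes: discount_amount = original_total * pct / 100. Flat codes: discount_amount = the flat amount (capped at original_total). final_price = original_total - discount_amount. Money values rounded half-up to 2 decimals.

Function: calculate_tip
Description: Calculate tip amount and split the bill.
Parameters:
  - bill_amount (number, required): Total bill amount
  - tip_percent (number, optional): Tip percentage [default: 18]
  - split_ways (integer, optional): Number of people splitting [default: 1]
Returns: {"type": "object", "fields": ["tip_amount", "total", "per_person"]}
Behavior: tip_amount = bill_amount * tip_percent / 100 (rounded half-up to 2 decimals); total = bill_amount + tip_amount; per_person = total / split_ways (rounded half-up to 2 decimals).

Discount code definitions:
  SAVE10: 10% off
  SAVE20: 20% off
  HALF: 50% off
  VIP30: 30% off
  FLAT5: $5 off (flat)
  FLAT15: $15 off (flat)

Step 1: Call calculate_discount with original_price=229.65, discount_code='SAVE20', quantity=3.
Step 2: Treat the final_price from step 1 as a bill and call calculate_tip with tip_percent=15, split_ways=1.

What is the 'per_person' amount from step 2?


Step 1: calculate_discount(original_price=229.65, discount_code=SAVE20, quantity=3)
  original_total = 229.65 * 3 = 688.95
  SAVE20 = 20% off: discount_amount = 688.95 * 20/100 = 137.79 -> 137.79
  final_price = 688.95 - 137.79 = 551.16
  -> final_price = 551.16
Step 2: calculate_tip(bill_amount=551.16, tip_percent=15, split_ways=1)
  tip_amount = 551.16 * 15/100 = 82.674 -> 82.67
  total = 551.16 + 82.67 = 633.83
  per_person = 633.83 / 1 = 633.83 -> 633.83
  -> per_person = 633.83
$633.83
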